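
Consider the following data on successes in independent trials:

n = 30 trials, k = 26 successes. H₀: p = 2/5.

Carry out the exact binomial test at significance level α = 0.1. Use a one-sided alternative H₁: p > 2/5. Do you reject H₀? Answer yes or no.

Exact binomial: n=30, k=26, p₀=2/5=0.4000
P(X≥26) from Σ C(n,i)·p₀^i·(1−p₀)^(n−i)
p-value (one-sided, H₁ greater) = 0.00000
At α=0.1: p < α → reject H₀

reject H₀: yes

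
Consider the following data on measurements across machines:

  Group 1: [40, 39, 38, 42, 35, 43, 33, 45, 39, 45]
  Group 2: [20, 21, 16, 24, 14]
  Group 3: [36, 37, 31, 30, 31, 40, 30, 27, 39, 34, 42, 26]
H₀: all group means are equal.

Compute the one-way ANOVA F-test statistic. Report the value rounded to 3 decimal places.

test statistic = 34.610

Group means [39.90, 19.00, 33.58], grand mean 33.222
SSB = Σnᵢ(x̄ᵢ−x̄)² = 1458.850; SSW = ΣΣ(x−x̄ᵢ)² = 505.817
MSB = 1458.850/2 = 729.4250; MSW = 505.817/24 = 21.0757
F = MSB/MSW = 34.6098
df = (2, 24)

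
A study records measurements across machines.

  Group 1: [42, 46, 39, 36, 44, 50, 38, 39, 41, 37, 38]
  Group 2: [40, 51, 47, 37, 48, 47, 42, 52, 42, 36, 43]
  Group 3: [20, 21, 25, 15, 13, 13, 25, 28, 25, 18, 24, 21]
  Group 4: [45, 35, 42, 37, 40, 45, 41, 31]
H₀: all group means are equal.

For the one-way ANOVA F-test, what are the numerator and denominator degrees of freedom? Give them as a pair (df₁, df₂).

degrees of freedom = [3, 38]

k = 4 groups, N = 42 total
df = (k−1, N−k) = (4−1, 42−4) = (3, 38)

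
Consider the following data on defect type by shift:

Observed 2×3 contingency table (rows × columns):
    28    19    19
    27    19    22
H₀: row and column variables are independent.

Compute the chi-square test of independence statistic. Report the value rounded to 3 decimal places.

test statistic = 0.208

Row totals [66, 68], col totals [55, 38, 41], n=134
χ² = (28−27.09)²/27.09 + (19−18.72)²/18.72 + (19−20.19)²/20.19 + (27−27.91)²/27.91 + (19−19.28)²/19.28 + (22−20.81)²/20.81 = 0.2079
df = 2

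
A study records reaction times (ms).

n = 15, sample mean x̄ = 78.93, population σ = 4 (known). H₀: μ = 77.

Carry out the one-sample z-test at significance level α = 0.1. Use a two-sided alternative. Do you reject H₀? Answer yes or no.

reject H₀: yes

SE = σ/√n = 4/√15 = 1.0328
z = (x̄−μ₀)/SE = (78.93−77)/1.0328 = 1.8687
p-value (two-sided) = 0.06166
At α=0.1: p < α → reject H₀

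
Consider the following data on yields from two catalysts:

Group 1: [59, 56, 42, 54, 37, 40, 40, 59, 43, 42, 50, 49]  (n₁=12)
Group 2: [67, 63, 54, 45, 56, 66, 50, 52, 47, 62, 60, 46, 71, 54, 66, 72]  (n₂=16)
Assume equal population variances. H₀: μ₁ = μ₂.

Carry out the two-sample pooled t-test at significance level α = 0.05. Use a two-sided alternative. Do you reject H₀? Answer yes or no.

x̄₁=47.583, s₁=7.925, n₁=12
x̄₂=58.188, s₂=8.901, n₂=16
s_p² = [11·7.925² + 15·8.901²]/26 = 72.2829
SE = √(s_p²·(1/12+1/16)) = 3.2467
t = (47.583−58.188)/3.2467 = -3.2661
df = 26
p-value (two-sided) = 0.00306
At α=0.05: p < α → reject H₀

reject H₀: yes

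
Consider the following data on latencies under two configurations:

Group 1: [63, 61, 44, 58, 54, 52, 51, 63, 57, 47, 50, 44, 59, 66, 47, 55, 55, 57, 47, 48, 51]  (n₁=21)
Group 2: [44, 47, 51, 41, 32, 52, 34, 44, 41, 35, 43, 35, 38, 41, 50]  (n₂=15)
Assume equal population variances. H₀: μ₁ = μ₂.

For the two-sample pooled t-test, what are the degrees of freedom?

df = n₁ + n₂ − 2 = 21 + 15 − 2 = 34

degrees of freedom = 34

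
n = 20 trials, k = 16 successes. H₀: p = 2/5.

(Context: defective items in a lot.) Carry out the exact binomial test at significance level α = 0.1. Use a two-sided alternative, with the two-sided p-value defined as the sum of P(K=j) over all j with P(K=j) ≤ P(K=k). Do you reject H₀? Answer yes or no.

Exact binomial: n=20, k=16, p₀=2/5=0.4000
P(X=j) = C(n,j)·p₀^j·(1−p₀)^(n−j); p = Σ P(X=j) over j with P(X=j) ≤ P(X=16)
p-value (two-sided) = 0.00035
At α=0.1: p < α → reject H₀

reject H₀: yes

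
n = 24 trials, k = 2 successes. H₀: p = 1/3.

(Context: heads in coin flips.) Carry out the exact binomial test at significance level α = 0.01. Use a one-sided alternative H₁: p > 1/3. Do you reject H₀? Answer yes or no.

Exact binomial: n=24, k=2, p₀=1/3=0.3333
P(X≥2) from Σ C(n,i)·p₀^i·(1−p₀)^(n−i)
p-value (one-sided, H₁ greater) = 0.99923
At α=0.01: p ≥ α → fail to reject H₀

reject H₀: no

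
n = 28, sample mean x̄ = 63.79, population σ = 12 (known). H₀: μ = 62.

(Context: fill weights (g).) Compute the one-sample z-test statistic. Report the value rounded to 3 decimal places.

test statistic = 0.789

SE = σ/√n = 12/√28 = 2.2678
z = (x̄−μ₀)/SE = (63.79−62)/2.2678 = 0.7893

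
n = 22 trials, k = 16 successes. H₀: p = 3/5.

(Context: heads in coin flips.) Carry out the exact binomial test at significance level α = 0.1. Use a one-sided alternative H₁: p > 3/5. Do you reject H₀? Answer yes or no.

reject H₀: no

Exact binomial: n=22, k=16, p₀=3/5=0.6000
P(X≥16) from Σ C(n,i)·p₀^i·(1−p₀)^(n−i)
p-value (one-sided, H₁ greater) = 0.15844
At α=0.1: p ≥ α → fail to reject H₀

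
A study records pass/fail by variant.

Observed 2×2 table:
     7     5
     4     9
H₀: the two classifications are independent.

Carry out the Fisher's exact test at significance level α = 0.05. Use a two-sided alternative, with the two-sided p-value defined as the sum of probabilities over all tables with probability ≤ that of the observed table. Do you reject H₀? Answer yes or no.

Margins: r₁=12, r₂=13, c₁=11, c₂=14, n=25
p_obs = C(12,7)·C(13,4)/C(25,11); sum pmf over tables with pmf ≤ p_obs
p-value (two-sided) = 0.23774
At α=0.05: p ≥ α → fail to reject H₀

reject H₀: no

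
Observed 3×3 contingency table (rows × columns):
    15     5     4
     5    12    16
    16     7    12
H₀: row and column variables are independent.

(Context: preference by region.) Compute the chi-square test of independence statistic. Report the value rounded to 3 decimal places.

Row totals [24, 33, 35], col totals [36, 24, 32], n=92
χ² = (15−9.39)²/9.39 + (5−6.26)²/6.26 + (4−8.35)²/8.35 + (5−12.91)²/12.91 + (12−8.61)²/8.61 + (16−11.48)²/11.48 + (16−13.70)²/13.70 + (7−9.13)²/9.13 + (12−12.17)²/12.17 = 14.7217
df = 4

test statistic = 14.722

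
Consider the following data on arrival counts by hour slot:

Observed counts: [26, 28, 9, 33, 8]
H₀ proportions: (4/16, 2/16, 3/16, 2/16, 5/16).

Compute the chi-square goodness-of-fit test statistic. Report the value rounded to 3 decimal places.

test statistic = 72.200

n = 104; E_i = n·p_i = [26.00, 13.00, 19.50, 13.00, 32.50]
χ² = (26−26.00)²/26.00 + (28−13.00)²/13.00 + (9−19.50)²/19.50 + (33−13.00)²/13.00 + (8−32.50)²/32.50 = 72.2000
df = 4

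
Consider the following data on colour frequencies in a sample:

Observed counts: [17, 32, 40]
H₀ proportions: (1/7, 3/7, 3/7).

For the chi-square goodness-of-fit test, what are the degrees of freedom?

df = k − 1 = 3 − 1 = 2

degrees of freedom = 2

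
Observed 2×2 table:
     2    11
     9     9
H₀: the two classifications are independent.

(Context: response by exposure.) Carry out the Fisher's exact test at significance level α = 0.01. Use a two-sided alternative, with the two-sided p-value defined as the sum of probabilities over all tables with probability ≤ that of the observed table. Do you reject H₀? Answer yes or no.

reject H₀: no

Margins: r₁=13, r₂=18, c₁=11, c₂=20, n=31
p_obs = C(13,2)·C(18,9)/C(31,11); sum pmf over tables with pmf ≤ p_obs
p-value (two-sided) = 0.06564
At α=0.01: p ≥ α → fail to reject H₀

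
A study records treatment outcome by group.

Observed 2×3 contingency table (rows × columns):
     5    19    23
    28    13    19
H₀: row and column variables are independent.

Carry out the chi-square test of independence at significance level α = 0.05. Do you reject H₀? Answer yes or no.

Row totals [47, 60], col totals [33, 32, 42], n=107
χ² = (5−14.50)²/14.50 + (19−14.06)²/14.06 + (23−18.45)²/18.45 + (28−18.50)²/18.50 + (13−17.94)²/17.94 + (19−23.55)²/23.55 = 16.1959
df = 2
p-value (upper-tail) = 0.00030
At α=0.05: p < α → reject H₀

reject H₀: yes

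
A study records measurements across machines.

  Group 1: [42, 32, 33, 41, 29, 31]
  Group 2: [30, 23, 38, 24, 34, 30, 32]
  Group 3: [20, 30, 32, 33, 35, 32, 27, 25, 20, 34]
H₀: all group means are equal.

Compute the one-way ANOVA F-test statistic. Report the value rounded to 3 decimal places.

test statistic = 2.226

Group means [34.67, 30.14, 28.80], grand mean 30.739
SSB = Σnᵢ(x̄ᵢ−x̄)² = 132.644; SSW = ΣΣ(x−x̄ᵢ)² = 595.790
MSB = 132.644/2 = 66.3222; MSW = 595.790/20 = 29.7895
F = MSB/MSW = 2.2264
df = (2, 20)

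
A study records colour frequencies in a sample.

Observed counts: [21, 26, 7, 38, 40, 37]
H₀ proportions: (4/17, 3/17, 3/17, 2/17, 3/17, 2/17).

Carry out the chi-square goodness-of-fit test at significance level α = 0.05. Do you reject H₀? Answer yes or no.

n = 169; E_i = n·p_i = [39.76, 29.82, 29.82, 19.88, 29.82, 19.88]
χ² = (21−39.76)²/39.76 + (26−29.82)²/29.82 + (7−29.82)²/29.82 + (38−19.88)²/19.88 + (40−29.82)²/29.82 + (37−19.88)²/19.88 = 61.5311
df = 5
p-value (upper-tail) = 0.00000
At α=0.05: p < α → reject H₀

reject H₀: yes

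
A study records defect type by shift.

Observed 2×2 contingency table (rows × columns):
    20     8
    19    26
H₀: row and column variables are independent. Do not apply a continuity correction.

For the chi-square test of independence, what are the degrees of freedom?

df = (r−1)(c−1) = (2−1)·(2−1) = 1

degrees of freedom = 1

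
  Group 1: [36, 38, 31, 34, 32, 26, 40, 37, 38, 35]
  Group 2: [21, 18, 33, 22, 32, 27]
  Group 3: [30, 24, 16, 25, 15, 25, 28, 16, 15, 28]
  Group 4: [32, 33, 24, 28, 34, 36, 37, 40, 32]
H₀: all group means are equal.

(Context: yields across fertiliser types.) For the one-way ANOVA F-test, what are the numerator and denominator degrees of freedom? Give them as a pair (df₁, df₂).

degrees of freedom = [3, 31]

k = 4 groups, N = 35 total
df = (k−1, N−k) = (4−1, 35−4) = (3, 31)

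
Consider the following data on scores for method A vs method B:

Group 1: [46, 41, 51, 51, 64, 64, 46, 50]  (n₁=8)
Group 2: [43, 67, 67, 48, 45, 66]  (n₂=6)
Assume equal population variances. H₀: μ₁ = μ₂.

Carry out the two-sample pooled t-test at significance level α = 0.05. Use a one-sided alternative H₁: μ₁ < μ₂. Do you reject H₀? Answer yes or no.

reject H₀: no

x̄₁=51.625, s₁=8.331, n₁=8
x̄₂=56.000, s₂=11.798, n₂=6
s_p² = [7·8.331² + 5·11.798²]/12 = 98.4896
SE = √(s_p²·(1/8+1/6)) = 5.3597
t = (51.625−56.000)/5.3597 = -0.8163
df = 12
p-value (one-sided, H₁ less) = 0.21512
At α=0.05: p ≥ α → fail to reject H₀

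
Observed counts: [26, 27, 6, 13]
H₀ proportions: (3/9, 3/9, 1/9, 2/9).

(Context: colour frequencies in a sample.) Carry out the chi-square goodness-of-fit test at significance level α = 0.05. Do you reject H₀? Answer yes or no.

n = 72; E_i = n·p_i = [24.00, 24.00, 8.00, 16.00]
χ² = (26−24.00)²/24.00 + (27−24.00)²/24.00 + (6−8.00)²/8.00 + (13−16.00)²/16.00 = 1.6042
df = 3
p-value (upper-tail) = 0.65845
At α=0.05: p ≥ α → fail to reject H₀

reject H₀: no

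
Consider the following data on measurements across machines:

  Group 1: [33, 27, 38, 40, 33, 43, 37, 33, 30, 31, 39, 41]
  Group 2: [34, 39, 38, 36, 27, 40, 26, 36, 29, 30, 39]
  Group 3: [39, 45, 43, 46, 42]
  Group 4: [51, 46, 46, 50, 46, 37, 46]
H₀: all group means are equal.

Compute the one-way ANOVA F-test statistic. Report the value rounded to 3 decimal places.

Group means [35.42, 34.00, 43.00, 46.00], grand mean 38.171
SSB = Σnᵢ(x̄ᵢ−x̄)² = 828.055; SSW = ΣΣ(x−x̄ᵢ)² = 684.917
MSB = 828.055/3 = 276.0183; MSW = 684.917/31 = 22.0941
F = MSB/MSW = 12.4929
df = (3, 31)

test statistic = 12.493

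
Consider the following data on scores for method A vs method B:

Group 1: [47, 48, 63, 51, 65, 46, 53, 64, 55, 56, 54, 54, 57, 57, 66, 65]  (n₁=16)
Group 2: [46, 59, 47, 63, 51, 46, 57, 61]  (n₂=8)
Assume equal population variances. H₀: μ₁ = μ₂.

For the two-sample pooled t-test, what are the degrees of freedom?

degrees of freedom = 22

df = n₁ + n₂ − 2 = 16 + 8 − 2 = 22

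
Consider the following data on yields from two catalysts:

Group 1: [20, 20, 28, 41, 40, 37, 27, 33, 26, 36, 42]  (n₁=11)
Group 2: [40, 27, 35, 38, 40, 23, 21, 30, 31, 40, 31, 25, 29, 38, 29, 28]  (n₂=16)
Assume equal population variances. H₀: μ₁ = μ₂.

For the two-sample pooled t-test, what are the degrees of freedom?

degrees of freedom = 25

df = n₁ + n₂ − 2 = 11 + 16 − 2 = 25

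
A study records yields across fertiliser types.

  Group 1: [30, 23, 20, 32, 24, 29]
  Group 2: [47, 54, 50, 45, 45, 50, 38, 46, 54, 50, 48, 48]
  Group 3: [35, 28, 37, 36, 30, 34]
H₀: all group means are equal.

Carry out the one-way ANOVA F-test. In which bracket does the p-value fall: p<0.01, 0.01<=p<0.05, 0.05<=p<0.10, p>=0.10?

p-value bracket: p<0.01

Group means [26.33, 47.92, 33.33], grand mean 38.875
SSB = Σnᵢ(x̄ᵢ−x̄)² = 2109.042; SSW = ΣΣ(x−x̄ᵢ)² = 379.583
MSB = 2109.042/2 = 1054.5208; MSW = 379.583/21 = 18.0754
F = MSB/MSW = 58.3401
df = (2, 21)
p-value (upper-tail) = 0.00000
→ bracket: p<0.01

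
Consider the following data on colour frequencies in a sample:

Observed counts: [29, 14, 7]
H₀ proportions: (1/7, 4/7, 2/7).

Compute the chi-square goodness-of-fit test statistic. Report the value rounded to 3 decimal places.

test statistic = 78.030

n = 50; E_i = n·p_i = [7.14, 28.57, 14.29]
χ² = (29−7.14)²/7.14 + (14−28.57)²/28.57 + (7−14.29)²/14.29 = 78.0300
df = 2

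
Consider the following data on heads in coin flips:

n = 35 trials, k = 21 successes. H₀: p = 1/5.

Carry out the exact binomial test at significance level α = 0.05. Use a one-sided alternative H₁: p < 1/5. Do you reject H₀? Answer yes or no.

reject H₀: no

Exact binomial: n=35, k=21, p₀=1/5=0.2000
P(X≤21) from Σ C(n,i)·p₀^i·(1−p₀)^(n−i)
p-value (one-sided, H₁ less) = 1.00000
At α=0.05: p ≥ α → fail to reject H₀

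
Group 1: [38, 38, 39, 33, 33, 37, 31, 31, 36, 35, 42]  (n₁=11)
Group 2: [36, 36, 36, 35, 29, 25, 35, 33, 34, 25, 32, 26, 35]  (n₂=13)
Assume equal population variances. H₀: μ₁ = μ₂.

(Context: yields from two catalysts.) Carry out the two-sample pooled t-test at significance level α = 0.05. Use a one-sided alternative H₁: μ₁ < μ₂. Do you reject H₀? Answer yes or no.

x̄₁=35.727, s₁=3.495, n₁=11
x̄₂=32.077, s₂=4.310, n₂=13
s_p² = [10·3.495² + 12·4.310²]/22 = 15.6866
SE = √(s_p²·(1/11+1/13)) = 1.6226
t = (35.727−32.077)/1.6226 = 2.2497
df = 22
p-value (one-sided, H₁ less) = 0.98260
At α=0.05: p ≥ α → fail to reject H₀

reject H₀: no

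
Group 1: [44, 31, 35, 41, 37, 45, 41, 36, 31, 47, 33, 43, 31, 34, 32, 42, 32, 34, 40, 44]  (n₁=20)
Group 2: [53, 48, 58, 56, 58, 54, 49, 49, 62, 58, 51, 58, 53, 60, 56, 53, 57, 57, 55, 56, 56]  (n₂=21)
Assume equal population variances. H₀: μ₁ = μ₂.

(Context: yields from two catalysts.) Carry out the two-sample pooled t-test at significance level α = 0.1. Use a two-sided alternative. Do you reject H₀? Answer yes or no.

reject H₀: yes

x̄₁=37.650, s₁=5.393, n₁=20
x̄₂=55.095, s₂=3.687, n₂=21
s_p² = [19·5.393² + 20·3.687²]/39 = 21.1374
SE = √(s_p²·(1/20+1/21)) = 1.4365
t = (37.650−55.095)/1.4365 = -12.1446
df = 39
p-value (two-sided) = 0.00000
At α=0.1: p < α → reject H₀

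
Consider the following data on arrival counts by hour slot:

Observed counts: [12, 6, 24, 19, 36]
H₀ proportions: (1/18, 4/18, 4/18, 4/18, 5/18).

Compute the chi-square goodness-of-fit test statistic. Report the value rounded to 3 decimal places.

test statistic = 22.960

n = 97; E_i = n·p_i = [5.39, 21.56, 21.56, 21.56, 26.94]
χ² = (12−5.39)²/5.39 + (6−21.56)²/21.56 + (24−21.56)²/21.56 + (19−21.56)²/21.56 + (36−26.94)²/26.94 = 22.9598
df = 4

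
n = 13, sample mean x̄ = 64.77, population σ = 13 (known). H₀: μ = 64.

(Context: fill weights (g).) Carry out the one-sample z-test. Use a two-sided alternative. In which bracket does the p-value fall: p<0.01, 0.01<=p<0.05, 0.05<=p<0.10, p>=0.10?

SE = σ/√n = 13/√13 = 3.6056
z = (x̄−μ₀)/SE = (64.77−64)/3.6056 = 0.2136
p-value (two-sided) = 0.83089
→ bracket: p>=0.10

p-value bracket: p>=0.10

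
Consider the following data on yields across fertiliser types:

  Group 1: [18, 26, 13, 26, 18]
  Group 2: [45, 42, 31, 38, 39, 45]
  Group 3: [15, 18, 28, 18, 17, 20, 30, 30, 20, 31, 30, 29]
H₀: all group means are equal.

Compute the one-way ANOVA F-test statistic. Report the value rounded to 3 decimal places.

test statistic = 19.472

Group means [20.20, 40.00, 23.83], grand mean 27.261
SSB = Σnᵢ(x̄ᵢ−x̄)² = 1363.968; SSW = ΣΣ(x−x̄ᵢ)² = 700.467
MSB = 1363.968/2 = 681.9841; MSW = 700.467/20 = 35.0233
F = MSB/MSW = 19.4723
df = (2, 20)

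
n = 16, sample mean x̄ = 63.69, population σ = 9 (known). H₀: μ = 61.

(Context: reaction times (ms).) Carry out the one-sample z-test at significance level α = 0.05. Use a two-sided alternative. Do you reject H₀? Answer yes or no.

SE = σ/√n = 9/√16 = 2.2500
z = (x̄−μ₀)/SE = (63.69−61)/2.2500 = 1.1956
p-value (two-sided) = 0.23187
At α=0.05: p ≥ α → fail to reject H₀

reject H₀: no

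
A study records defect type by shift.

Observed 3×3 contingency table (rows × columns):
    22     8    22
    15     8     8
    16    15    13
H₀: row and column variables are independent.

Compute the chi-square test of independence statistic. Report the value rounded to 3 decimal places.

test statistic = 6.018

Row totals [52, 31, 44], col totals [53, 31, 43], n=127
χ² = (22−21.70)²/21.70 + (8−12.69)²/12.69 + (22−17.61)²/17.61 + (15−12.94)²/12.94 + (8−7.57)²/7.57 + (8−10.50)²/10.50 + (16−18.36)²/18.36 + (15−10.74)²/10.74 + (13−14.90)²/14.90 = 6.0182
df = 4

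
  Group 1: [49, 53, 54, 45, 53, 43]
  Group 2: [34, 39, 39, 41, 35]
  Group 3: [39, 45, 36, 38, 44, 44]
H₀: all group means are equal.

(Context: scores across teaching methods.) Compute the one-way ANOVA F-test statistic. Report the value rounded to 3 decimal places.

Group means [49.50, 37.60, 41.00], grand mean 43.000
SSB = Σnᵢ(x̄ᵢ−x̄)² = 423.300; SSW = ΣΣ(x−x̄ᵢ)² = 214.700
MSB = 423.300/2 = 211.6500; MSW = 214.700/14 = 15.3357
F = MSB/MSW = 13.8011
df = (2, 14)

test statistic = 13.801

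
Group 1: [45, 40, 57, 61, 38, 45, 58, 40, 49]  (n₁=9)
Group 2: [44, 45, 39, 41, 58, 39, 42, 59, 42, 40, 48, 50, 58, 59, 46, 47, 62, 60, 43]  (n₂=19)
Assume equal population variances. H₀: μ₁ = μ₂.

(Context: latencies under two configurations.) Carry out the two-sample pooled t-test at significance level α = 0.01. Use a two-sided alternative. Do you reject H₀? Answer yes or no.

reject H₀: no

x̄₁=48.111, s₁=8.638, n₁=9
x̄₂=48.526, s₂=8.106, n₂=19
s_p² = [8·8.638² + 18·8.106²]/26 = 68.4471
SE = √(s_p²·(1/9+1/19)) = 3.3478
t = (48.111−48.526)/3.3478 = -0.1240
df = 26
p-value (two-sided) = 0.90225
At α=0.01: p ≥ α → fail to reject H₀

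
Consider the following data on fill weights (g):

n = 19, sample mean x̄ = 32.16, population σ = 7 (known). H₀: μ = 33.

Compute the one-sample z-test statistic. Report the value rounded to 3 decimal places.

SE = σ/√n = 7/√19 = 1.6059
z = (x̄−μ₀)/SE = (32.16−33)/1.6059 = -0.5231

test statistic = -0.523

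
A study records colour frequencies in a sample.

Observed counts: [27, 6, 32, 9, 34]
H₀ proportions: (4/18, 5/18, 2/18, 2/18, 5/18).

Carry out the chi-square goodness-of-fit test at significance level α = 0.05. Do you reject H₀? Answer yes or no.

n = 108; E_i = n·p_i = [24.00, 30.00, 12.00, 12.00, 30.00]
χ² = (27−24.00)²/24.00 + (6−30.00)²/30.00 + (32−12.00)²/12.00 + (9−12.00)²/12.00 + (34−30.00)²/30.00 = 54.1917
df = 4
p-value (upper-tail) = 0.00000
At α=0.05: p < α → reject H₀

reject H₀: yes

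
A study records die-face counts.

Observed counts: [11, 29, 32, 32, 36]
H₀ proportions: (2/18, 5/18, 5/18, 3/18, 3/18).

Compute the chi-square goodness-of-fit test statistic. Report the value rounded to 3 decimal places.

test statistic = 15.164

n = 140; E_i = n·p_i = [15.56, 38.89, 38.89, 23.33, 23.33]
χ² = (11−15.56)²/15.56 + (29−38.89)²/38.89 + (32−38.89)²/38.89 + (32−23.33)²/23.33 + (36−23.33)²/23.33 = 15.1643
df = 4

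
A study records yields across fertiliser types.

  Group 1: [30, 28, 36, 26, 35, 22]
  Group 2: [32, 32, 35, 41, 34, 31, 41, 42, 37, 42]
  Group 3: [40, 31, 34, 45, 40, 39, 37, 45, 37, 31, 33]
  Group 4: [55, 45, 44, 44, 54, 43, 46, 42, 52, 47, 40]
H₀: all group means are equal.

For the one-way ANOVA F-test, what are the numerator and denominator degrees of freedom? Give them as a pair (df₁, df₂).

k = 4 groups, N = 38 total
df = (k−1, N−k) = (4−1, 38−4) = (3, 34)

degrees of freedom = [3, 34]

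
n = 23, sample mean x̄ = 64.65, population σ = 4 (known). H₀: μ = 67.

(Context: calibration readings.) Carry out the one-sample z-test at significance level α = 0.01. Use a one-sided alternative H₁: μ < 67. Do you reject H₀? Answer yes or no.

SE = σ/√n = 4/√23 = 0.8341
z = (x̄−μ₀)/SE = (64.65−67)/0.8341 = -2.8176
p-value (one-sided, H₁ less) = 0.00242
At α=0.01: p < α → reject H₀

reject H₀: yes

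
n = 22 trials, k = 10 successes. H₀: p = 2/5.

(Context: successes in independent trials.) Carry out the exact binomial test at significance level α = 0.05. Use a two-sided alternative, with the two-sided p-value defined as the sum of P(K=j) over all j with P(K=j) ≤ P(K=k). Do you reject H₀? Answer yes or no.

reject H₀: no

Exact binomial: n=22, k=10, p₀=2/5=0.4000
P(X=j) = C(n,j)·p₀^j·(1−p₀)^(n−j); p = Σ P(X=j) over j with P(X=j) ≤ P(X=10)
p-value (two-sided) = 0.66547
At α=0.05: p ≥ α → fail to reject H₀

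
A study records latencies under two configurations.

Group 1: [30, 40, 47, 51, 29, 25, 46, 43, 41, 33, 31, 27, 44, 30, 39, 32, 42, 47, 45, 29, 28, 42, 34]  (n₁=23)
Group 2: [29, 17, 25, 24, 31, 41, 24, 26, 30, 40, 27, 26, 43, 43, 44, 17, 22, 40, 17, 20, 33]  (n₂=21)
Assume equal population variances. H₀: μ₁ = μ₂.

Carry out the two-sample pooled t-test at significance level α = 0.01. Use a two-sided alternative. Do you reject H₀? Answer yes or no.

x̄₁=37.174, s₁=7.808, n₁=23
x̄₂=29.476, s₂=9.136, n₂=21
s_p² = [22·7.808² + 20·9.136²]/42 = 71.6796
SE = √(s_p²·(1/23+1/21)) = 2.5554
t = (37.174−29.476)/2.5554 = 3.0124
df = 42
p-value (two-sided) = 0.00438
At α=0.01: p < α → reject H₀

reject H₀: yes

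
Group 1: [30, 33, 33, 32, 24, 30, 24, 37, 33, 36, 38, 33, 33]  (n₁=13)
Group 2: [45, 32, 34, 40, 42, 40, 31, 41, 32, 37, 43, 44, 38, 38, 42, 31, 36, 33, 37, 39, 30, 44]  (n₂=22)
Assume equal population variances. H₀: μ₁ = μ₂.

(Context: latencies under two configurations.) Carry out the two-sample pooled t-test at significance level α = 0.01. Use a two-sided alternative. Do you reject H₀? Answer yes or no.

x̄₁=32.000, s₁=4.262, n₁=13
x̄₂=37.682, s₂=4.755, n₂=22
s_p² = [12·4.262² + 21·4.755²]/33 = 20.9931
SE = √(s_p²·(1/13+1/22)) = 1.6028
t = (32.000−37.682)/1.6028 = -3.5449
df = 33
p-value (two-sided) = 0.00120
At α=0.01: p < α → reject H₀

reject H₀: yes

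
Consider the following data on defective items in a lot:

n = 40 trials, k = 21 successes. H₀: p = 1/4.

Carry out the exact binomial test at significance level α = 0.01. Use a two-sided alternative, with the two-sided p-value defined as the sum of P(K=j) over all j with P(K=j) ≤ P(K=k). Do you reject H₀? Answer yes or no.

Exact binomial: n=40, k=21, p₀=1/4=0.2500
P(X=j) = C(n,j)·p₀^j·(1−p₀)^(n−j); p = Σ P(X=j) over j with P(X=j) ≤ P(X=21)
p-value (two-sided) = 0.00018
At α=0.01: p < α → reject H₀

reject H₀: yes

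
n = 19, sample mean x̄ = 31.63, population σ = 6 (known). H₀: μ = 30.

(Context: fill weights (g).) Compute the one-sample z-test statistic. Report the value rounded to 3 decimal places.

test statistic = 1.184

SE = σ/√n = 6/√19 = 1.3765
z = (x̄−μ₀)/SE = (31.63−30)/1.3765 = 1.1842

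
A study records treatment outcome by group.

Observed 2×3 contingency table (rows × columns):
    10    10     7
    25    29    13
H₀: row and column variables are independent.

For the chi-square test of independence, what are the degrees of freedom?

df = (r−1)(c−1) = (2−1)·(3−1) = 2

degrees of freedom = 2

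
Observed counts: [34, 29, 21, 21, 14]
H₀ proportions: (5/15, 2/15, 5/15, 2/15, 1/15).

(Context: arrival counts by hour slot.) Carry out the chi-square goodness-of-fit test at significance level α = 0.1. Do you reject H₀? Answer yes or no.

reject H₀: yes

n = 119; E_i = n·p_i = [39.67, 15.87, 39.67, 15.87, 7.93]
χ² = (34−39.67)²/39.67 + (29−15.87)²/15.87 + (21−39.67)²/39.67 + (21−15.87)²/15.87 + (14−7.93)²/7.93 = 26.7647
df = 4
p-value (upper-tail) = 0.00002
At α=0.1: p < α → reject H₀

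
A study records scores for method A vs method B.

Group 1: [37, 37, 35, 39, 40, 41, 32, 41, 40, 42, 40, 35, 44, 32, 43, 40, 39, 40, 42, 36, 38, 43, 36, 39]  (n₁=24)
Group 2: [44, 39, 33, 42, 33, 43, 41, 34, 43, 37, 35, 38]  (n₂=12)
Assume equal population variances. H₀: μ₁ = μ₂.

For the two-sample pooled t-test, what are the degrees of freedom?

degrees of freedom = 34

df = n₁ + n₂ − 2 = 24 + 12 − 2 = 34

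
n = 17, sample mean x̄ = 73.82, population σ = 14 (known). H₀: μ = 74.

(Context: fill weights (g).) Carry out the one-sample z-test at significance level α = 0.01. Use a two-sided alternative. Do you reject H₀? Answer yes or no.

SE = σ/√n = 14/√17 = 3.3955
z = (x̄−μ₀)/SE = (73.82−74)/3.3955 = -0.0530
p-value (two-sided) = 0.95772
At α=0.01: p ≥ α → fail to reject H₀

reject H₀: no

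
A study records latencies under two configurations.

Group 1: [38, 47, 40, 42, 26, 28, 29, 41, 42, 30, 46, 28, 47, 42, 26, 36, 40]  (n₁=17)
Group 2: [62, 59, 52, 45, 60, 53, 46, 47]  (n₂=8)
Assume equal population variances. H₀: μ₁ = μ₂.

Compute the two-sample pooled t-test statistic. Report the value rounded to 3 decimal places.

test statistic = -5.132

x̄₁=36.941, s₁=7.537, n₁=17
x̄₂=53.000, s₂=6.719, n₂=8
s_p² = [16·7.537² + 7·6.719²]/23 = 53.2583
SE = √(s_p²·(1/17+1/8)) = 3.1289
t = (36.941−53.000)/3.1289 = -5.1324
df = 23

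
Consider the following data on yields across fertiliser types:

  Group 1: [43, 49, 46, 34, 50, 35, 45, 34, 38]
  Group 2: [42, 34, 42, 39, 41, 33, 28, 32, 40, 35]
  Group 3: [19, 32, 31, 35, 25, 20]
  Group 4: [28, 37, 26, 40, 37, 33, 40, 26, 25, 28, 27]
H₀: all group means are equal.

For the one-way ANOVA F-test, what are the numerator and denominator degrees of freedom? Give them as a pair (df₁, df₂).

degrees of freedom = [3, 32]

k = 4 groups, N = 36 total
df = (k−1, N−k) = (4−1, 36−4) = (3, 32)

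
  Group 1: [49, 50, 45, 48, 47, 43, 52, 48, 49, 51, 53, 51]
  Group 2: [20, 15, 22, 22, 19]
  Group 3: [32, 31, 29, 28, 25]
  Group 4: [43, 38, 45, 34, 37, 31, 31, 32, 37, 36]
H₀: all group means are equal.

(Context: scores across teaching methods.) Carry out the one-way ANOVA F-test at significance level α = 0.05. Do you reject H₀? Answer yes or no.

reject H₀: yes

Group means [48.83, 19.60, 29.00, 36.40], grand mean 37.281
SSB = Σnᵢ(x̄ᵢ−x̄)² = 3515.202; SSW = ΣΣ(x−x̄ᵢ)² = 359.267
MSB = 3515.202/3 = 1171.7340; MSW = 359.267/28 = 12.8310
F = MSB/MSW = 91.3209
df = (3, 28)
p-value (upper-tail) = 0.00000
At α=0.05: p < α → reject H₀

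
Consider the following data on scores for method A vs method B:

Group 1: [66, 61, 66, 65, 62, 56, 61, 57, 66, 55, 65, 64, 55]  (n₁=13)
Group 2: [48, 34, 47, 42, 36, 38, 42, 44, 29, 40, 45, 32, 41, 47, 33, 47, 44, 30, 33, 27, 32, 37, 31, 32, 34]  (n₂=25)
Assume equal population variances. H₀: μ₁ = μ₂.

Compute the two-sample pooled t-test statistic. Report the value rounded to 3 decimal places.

x̄₁=61.462, s₁=4.352, n₁=13
x̄₂=37.800, s₂=6.513, n₂=25
s_p² = [12·4.352² + 24·6.513²]/36 = 34.5897
SE = √(s_p²·(1/13+1/25)) = 2.0111
t = (61.462−37.800)/2.0111 = 11.7657
df = 36

test statistic = 11.766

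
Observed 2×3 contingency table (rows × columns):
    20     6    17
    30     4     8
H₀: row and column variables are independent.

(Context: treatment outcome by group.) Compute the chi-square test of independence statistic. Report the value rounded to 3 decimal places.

test statistic = 5.629

Row totals [43, 42], col totals [50, 10, 25], n=85
χ² = (20−25.29)²/25.29 + (6−5.06)²/5.06 + (17−12.65)²/12.65 + (30−24.71)²/24.71 + (4−4.94)²/4.94 + (8−12.35)²/12.35 = 5.6290
df = 2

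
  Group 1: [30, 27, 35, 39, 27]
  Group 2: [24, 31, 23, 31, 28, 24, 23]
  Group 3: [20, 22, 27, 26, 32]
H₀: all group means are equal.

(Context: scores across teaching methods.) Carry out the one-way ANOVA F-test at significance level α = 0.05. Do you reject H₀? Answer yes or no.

reject H₀: no

Group means [31.60, 26.29, 25.40], grand mean 27.588
SSB = Σnᵢ(x̄ᵢ−x̄)² = 116.289; SSW = ΣΣ(x−x̄ᵢ)² = 277.829
MSB = 116.289/2 = 58.1445; MSW = 277.829/14 = 19.8449
F = MSB/MSW = 2.9299
df = (2, 14)
p-value (upper-tail) = 0.08651
At α=0.05: p ≥ α → fail to reject H₀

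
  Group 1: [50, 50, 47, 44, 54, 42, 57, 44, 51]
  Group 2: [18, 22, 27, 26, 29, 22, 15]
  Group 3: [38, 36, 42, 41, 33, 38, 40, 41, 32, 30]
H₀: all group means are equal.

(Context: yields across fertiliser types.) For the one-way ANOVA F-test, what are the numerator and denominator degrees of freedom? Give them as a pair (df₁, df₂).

degrees of freedom = [2, 23]

k = 3 groups, N = 26 total
df = (k−1, N−k) = (3−1, 26−3) = (2, 23)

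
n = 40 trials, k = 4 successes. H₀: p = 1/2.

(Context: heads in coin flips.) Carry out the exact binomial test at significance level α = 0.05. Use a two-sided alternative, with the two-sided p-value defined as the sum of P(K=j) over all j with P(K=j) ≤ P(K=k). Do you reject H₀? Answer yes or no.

Exact binomial: n=40, k=4, p₀=1/2=0.5000
P(X=j) = C(n,j)·p₀^j·(1−p₀)^(n−j); p = Σ P(X=j) over j with P(X=j) ≤ P(X=4)
p-value (two-sided) = 0.00000
At α=0.05: p < α → reject H₀

reject H₀: yes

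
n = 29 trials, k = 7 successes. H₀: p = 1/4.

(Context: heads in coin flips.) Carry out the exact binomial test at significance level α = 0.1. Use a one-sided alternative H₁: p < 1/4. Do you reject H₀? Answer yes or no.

Exact binomial: n=29, k=7, p₀=1/4=0.2500
P(X≤7) from Σ C(n,i)·p₀^i·(1−p₀)^(n−i)
p-value (one-sided, H₁ less) = 0.55677
At α=0.1: p ≥ α → fail to reject H₀

reject H₀: no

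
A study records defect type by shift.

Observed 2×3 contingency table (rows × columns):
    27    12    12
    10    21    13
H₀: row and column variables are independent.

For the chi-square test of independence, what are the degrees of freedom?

df = (r−1)(c−1) = (2−1)·(3−1) = 2

degrees of freedom = 2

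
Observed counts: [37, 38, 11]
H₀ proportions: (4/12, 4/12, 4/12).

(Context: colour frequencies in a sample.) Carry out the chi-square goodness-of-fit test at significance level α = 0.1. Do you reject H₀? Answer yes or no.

reject H₀: yes

n = 86; E_i = n·p_i = [28.67, 28.67, 28.67]
χ² = (37−28.67)²/28.67 + (38−28.67)²/28.67 + (11−28.67)²/28.67 = 16.3488
df = 2
p-value (upper-tail) = 0.00028
At α=0.1: p < α → reject H₀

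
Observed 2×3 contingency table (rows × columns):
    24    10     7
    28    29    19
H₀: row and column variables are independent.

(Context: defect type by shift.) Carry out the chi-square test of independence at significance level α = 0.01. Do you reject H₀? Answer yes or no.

reject H₀: no

Row totals [41, 76], col totals [52, 39, 26], n=117
χ² = (24−18.22)²/18.22 + (10−13.67)²/13.67 + (7−9.11)²/9.11 + (28−33.78)²/33.78 + (29−25.33)²/25.33 + (19−16.89)²/16.89 = 5.0878
df = 2
p-value (upper-tail) = 0.07856
At α=0.01: p ≥ α → fail to reject H₀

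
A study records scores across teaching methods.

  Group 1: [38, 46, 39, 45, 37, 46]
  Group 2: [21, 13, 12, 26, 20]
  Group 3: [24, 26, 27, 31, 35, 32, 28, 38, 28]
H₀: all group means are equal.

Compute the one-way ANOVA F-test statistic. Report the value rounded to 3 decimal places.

test statistic = 32.743

Group means [41.83, 18.40, 29.89], grand mean 30.600
SSB = Σnᵢ(x̄ᵢ−x̄)² = 1505.878; SSW = ΣΣ(x−x̄ᵢ)² = 390.922
MSB = 1505.878/2 = 752.9389; MSW = 390.922/17 = 22.9954
F = MSB/MSW = 32.7430
df = (2, 17)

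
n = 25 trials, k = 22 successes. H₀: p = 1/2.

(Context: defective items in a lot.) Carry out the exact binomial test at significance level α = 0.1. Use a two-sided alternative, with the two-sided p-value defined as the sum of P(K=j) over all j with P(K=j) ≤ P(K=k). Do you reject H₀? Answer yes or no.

reject H₀: yes

Exact binomial: n=25, k=22, p₀=1/2=0.5000
P(X=j) = C(n,j)·p₀^j·(1−p₀)^(n−j); p = Σ P(X=j) over j with P(X=j) ≤ P(X=22)
p-value (two-sided) = 0.00016
At α=0.1: p < α → reject H₀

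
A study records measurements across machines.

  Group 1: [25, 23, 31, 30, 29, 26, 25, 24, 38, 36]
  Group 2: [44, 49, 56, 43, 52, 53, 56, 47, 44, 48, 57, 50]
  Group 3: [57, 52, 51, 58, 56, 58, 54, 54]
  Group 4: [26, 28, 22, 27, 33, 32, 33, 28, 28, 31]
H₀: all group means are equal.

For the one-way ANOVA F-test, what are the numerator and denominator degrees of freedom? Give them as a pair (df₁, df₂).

degrees of freedom = [3, 36]

k = 4 groups, N = 40 total
df = (k−1, N−k) = (4−1, 40−4) = (3, 36)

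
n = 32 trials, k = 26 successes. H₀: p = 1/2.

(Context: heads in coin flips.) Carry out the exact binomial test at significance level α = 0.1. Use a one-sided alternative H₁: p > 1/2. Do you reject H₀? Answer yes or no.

Exact binomial: n=32, k=26, p₀=1/2=0.5000
P(X≥26) from Σ C(n,i)·p₀^i·(1−p₀)^(n−i)
p-value (one-sided, H₁ greater) = 0.00027
At α=0.1: p < α → reject H₀

reject H₀: yes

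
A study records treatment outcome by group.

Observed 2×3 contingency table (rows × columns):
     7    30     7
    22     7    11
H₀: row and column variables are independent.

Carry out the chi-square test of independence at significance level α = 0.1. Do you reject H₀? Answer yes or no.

Row totals [44, 40], col totals [29, 37, 18], n=84
χ² = (7−15.19)²/15.19 + (30−19.38)²/19.38 + (7−9.43)²/9.43 + (22−13.81)²/13.81 + (7−17.62)²/17.62 + (11−8.57)²/8.57 = 22.8060
df = 2
p-value (upper-tail) = 0.00001
At α=0.1: p < α → reject H₀

reject H₀: yes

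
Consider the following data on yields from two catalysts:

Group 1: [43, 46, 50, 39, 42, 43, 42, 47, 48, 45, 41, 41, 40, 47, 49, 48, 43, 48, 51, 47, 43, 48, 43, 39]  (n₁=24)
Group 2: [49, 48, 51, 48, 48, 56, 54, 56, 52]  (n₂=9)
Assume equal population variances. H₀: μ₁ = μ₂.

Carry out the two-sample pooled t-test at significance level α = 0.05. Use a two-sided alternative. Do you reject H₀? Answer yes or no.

reject H₀: yes

x̄₁=44.708, s₁=3.557, n₁=24
x̄₂=51.333, s₂=3.354, n₂=9
s_p² = [23·3.557² + 8·3.354²]/31 = 12.2890
SE = √(s_p²·(1/24+1/9)) = 1.3702
t = (44.708−51.333)/1.3702 = -4.8350
df = 31
p-value (two-sided) = 0.00003
At α=0.05: p < α → reject H₀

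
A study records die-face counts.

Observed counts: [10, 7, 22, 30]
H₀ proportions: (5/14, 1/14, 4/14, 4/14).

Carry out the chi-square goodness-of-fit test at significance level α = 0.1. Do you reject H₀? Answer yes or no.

n = 69; E_i = n·p_i = [24.64, 4.93, 19.71, 19.71]
χ² = (10−24.64)²/24.64 + (7−4.93)²/4.93 + (22−19.71)²/19.71 + (30−19.71)²/19.71 = 15.2029
df = 3
p-value (upper-tail) = 0.00165
At α=0.1: p < α → reject H₀

reject H₀: yes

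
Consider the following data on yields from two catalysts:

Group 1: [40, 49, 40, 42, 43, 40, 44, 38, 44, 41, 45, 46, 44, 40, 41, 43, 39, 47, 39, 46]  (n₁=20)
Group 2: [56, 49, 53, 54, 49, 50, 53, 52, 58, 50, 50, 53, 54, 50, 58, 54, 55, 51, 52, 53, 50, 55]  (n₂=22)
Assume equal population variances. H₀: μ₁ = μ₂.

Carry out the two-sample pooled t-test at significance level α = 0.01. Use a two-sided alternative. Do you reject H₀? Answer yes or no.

x̄₁=42.550, s₁=3.034, n₁=20
x̄₂=52.682, s₂=2.679, n₂=22
s_p² = [19·3.034² + 21·2.679²]/40 = 8.1431
SE = √(s_p²·(1/20+1/22)) = 0.8816
t = (42.550−52.682)/0.8816 = -11.4920
df = 40
p-value (two-sided) = 0.00000
At α=0.01: p < α → reject H₀

reject H₀: yes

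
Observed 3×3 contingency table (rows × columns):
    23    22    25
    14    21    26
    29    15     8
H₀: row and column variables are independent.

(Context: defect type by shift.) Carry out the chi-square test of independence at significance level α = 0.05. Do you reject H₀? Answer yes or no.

reject H₀: yes

Row totals [70, 61, 52], col totals [66, 58, 59], n=183
χ² = (23−25.25)²/25.25 + (22−22.19)²/22.19 + (25−22.57)²/22.57 + (14−22.00)²/22.00 + (21−19.33)²/19.33 + (26−19.67)²/19.67 + (29−18.75)²/18.75 + (15−16.48)²/16.48 + (8−16.77)²/16.77 = 15.8689
df = 4
p-value (upper-tail) = 0.00320
At α=0.05: p < α → reject H₀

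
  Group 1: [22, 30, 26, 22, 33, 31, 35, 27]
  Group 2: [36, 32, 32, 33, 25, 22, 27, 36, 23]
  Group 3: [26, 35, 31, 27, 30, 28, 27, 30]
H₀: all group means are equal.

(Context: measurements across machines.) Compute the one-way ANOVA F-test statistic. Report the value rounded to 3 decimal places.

test statistic = 0.186

Group means [28.25, 29.56, 29.25], grand mean 29.040
SSB = Σnᵢ(x̄ᵢ−x̄)² = 7.738; SSW = ΣΣ(x−x̄ᵢ)² = 457.222
MSB = 7.738/2 = 3.8689; MSW = 457.222/22 = 20.7828
F = MSB/MSW = 0.1862
df = (2, 22)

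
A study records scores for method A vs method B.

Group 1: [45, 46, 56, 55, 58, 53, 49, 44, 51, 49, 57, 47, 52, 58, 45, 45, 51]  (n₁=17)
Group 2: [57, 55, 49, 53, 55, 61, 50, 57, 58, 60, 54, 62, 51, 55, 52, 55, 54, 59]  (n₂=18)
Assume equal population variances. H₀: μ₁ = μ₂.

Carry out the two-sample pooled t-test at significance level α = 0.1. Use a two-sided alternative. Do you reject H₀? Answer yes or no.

reject H₀: yes

x̄₁=50.647, s₁=4.898, n₁=17
x̄₂=55.389, s₂=3.696, n₂=18
s_p² = [16·4.898² + 17·3.696²]/33 = 18.6715
SE = √(s_p²·(1/17+1/18)) = 1.4614
t = (50.647−55.389)/1.4614 = -3.2448
df = 33
p-value (two-sided) = 0.00269
At α=0.1: p < α → reject H₀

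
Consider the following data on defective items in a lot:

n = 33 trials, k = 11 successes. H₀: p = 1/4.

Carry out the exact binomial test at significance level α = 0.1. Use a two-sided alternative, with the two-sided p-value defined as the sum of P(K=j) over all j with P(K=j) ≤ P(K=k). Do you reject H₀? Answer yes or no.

Exact binomial: n=33, k=11, p₀=1/4=0.2500
P(X=j) = C(n,j)·p₀^j·(1−p₀)^(n−j); p = Σ P(X=j) over j with P(X=j) ≤ P(X=11)
p-value (two-sided) = 0.31322
At α=0.1: p ≥ α → fail to reject H₀

reject H₀: no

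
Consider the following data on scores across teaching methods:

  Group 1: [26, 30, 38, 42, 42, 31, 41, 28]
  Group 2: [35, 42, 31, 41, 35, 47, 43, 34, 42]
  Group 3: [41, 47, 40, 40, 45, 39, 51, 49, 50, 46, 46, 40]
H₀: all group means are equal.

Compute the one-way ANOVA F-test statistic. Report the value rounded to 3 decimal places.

Group means [34.75, 38.89, 44.50], grand mean 40.069
SSB = Σnᵢ(x̄ᵢ−x̄)² = 474.473; SSW = ΣΣ(x−x̄ᵢ)² = 743.389
MSB = 474.473/2 = 237.2366; MSW = 743.389/26 = 28.5919
F = MSB/MSW = 8.2973
df = (2, 26)

test statistic = 8.297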